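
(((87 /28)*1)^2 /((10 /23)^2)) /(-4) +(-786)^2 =193736821599 /313600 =617783.23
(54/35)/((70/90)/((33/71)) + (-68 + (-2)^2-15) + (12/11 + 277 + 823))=0.00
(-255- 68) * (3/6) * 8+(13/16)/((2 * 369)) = -15255923/11808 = -1292.00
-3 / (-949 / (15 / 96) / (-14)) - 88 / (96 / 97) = -4050647 / 45552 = -88.92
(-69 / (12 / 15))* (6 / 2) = -1035 / 4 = -258.75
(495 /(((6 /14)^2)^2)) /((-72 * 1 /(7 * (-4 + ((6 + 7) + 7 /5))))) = -14835.81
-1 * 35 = -35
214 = 214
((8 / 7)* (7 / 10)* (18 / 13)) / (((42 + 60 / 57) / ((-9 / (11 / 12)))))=-73872 / 292435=-0.25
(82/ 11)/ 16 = 41/ 88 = 0.47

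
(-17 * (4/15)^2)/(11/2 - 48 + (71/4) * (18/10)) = 0.11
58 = 58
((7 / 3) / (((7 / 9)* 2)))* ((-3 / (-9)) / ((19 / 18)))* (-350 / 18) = -175 / 19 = -9.21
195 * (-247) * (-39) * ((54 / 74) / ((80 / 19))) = 192727431 / 592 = 325553.09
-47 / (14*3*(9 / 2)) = -47 / 189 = -0.25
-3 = -3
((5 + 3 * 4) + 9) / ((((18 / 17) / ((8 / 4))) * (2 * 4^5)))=221 / 9216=0.02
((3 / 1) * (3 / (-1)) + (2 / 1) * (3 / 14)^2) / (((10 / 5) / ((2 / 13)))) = -873 / 1274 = -0.69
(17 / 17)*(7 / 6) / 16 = 7 / 96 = 0.07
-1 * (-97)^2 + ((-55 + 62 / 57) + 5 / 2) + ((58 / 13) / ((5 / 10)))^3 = -2191493795 / 250458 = -8749.95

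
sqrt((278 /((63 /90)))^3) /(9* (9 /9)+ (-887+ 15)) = -5560* sqrt(4865) /42287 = -9.17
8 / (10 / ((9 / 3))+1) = 24 / 13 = 1.85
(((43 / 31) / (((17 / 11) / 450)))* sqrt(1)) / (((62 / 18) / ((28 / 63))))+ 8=982096 / 16337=60.11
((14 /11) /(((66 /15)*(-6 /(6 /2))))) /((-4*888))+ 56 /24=668577 /286528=2.33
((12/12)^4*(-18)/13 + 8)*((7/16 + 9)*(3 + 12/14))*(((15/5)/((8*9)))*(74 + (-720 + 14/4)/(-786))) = 327695217/435968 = 751.65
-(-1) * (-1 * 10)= -10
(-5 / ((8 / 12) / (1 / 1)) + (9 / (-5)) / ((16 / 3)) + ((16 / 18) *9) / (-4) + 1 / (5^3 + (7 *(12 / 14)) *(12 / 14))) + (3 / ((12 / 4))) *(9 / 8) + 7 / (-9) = -6219823 / 655920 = -9.48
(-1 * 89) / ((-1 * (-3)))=-89 / 3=-29.67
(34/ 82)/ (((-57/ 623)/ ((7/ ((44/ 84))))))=-518959/ 8569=-60.56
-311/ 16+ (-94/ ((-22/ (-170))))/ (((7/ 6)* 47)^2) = -7976483/ 405328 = -19.68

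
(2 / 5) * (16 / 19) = 32 / 95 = 0.34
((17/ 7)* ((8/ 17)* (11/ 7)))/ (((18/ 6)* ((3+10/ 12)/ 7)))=176/ 161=1.09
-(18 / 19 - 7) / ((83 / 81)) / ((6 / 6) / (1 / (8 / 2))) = 9315 / 6308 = 1.48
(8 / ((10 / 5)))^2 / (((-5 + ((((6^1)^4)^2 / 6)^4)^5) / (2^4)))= 256 / 8733233131762103459660808345247639315496960772046833382089277314153013432419984814172138299868821906129944571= 0.00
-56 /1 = -56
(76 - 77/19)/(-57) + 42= 44119/1083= 40.74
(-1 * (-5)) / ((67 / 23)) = 115 / 67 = 1.72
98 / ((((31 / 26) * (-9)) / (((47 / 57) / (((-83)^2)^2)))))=-119756 / 754729678863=-0.00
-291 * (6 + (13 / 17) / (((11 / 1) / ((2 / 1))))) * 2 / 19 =-668136 / 3553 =-188.05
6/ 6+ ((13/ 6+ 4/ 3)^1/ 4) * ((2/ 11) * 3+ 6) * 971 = 61184/ 11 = 5562.18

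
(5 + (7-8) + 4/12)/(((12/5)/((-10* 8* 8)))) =-10400/9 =-1155.56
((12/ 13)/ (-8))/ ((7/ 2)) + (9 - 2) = 634/ 91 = 6.97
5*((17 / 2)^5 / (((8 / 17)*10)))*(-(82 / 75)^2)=-40575253489 / 720000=-56354.52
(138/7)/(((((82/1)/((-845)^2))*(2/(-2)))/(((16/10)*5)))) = -394141800/287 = -1373316.38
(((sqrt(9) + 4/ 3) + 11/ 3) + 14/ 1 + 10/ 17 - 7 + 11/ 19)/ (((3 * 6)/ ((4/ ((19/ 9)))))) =10444/ 6137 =1.70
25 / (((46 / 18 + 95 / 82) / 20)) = 369000 / 2741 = 134.62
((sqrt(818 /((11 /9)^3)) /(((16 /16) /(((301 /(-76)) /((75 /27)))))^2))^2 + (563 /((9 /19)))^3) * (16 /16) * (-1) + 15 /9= -10615707153515886484455690809 /6322516798950000000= -1679031862.01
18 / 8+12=57 / 4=14.25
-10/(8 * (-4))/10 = 1/32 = 0.03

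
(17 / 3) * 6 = 34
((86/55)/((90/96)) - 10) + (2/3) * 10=-458/275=-1.67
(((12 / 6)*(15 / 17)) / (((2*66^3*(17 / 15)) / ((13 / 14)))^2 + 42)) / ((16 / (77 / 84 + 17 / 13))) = 563875 / 1131967372327745856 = 0.00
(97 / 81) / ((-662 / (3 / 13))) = -97 / 232362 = -0.00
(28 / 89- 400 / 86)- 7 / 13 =-242537 / 49751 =-4.88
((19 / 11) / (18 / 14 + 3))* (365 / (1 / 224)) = 1087408 / 33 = 32951.76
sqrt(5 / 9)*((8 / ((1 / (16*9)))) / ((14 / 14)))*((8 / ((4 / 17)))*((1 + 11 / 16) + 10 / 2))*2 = 174624*sqrt(5) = 390471.13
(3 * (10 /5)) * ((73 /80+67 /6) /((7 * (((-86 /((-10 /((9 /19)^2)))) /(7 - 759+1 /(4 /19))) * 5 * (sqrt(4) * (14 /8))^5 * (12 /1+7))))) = -3359941 /41813415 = -0.08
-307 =-307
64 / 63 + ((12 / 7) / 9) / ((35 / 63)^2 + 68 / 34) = 12940 / 11781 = 1.10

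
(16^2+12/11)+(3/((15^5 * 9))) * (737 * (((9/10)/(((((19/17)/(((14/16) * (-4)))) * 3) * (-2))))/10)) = 16321095964733/63483750000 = 257.09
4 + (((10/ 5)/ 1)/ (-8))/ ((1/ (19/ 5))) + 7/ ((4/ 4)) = 201/ 20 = 10.05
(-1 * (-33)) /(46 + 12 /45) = 495 /694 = 0.71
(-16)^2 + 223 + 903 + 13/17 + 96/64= 47065/34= 1384.26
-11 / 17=-0.65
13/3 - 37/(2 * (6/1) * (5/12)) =-46/15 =-3.07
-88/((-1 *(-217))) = -88/217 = -0.41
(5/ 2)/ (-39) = -5/ 78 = -0.06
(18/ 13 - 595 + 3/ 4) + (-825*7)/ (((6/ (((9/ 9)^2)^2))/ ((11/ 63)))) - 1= -761.92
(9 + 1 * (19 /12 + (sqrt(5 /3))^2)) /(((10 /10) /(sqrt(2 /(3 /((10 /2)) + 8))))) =49 * sqrt(430) /172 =5.91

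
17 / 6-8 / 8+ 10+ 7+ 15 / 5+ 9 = 185 / 6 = 30.83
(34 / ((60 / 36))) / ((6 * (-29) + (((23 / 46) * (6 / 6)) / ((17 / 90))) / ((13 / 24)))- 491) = -22542 / 729425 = -0.03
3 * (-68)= -204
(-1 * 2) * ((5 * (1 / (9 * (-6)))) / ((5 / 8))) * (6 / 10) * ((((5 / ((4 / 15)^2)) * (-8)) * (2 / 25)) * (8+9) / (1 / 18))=-2448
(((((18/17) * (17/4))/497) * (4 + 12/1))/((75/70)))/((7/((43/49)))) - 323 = -39328031/121765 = -322.98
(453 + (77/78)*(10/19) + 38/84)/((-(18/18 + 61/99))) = -31082733/110656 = -280.90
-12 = -12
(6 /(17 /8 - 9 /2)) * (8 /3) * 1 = -128 /19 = -6.74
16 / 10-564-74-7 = -3217 / 5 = -643.40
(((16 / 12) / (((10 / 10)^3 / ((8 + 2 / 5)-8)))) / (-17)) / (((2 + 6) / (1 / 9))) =-1 / 2295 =-0.00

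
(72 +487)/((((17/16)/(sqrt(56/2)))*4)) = 4472*sqrt(7)/17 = 695.99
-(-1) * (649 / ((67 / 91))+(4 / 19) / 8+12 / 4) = 2251947 / 2546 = 884.50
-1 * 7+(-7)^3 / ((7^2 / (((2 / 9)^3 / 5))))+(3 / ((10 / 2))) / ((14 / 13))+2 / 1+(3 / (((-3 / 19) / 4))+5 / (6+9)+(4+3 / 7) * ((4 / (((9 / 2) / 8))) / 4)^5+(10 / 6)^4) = 25761697 / 4133430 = 6.23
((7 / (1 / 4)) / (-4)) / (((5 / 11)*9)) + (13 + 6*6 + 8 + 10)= 2938 / 45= 65.29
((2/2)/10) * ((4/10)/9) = 1/225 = 0.00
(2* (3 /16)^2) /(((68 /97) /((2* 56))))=6111 /544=11.23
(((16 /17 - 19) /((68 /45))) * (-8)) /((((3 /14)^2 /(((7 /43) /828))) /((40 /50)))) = 842408 /2572389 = 0.33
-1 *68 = -68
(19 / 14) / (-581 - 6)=-19 / 8218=-0.00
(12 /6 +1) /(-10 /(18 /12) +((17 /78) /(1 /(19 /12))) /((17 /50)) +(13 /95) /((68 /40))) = -453492 /842167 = -0.54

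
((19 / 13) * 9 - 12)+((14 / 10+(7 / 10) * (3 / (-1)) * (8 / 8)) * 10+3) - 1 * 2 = -4.85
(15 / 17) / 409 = 15 / 6953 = 0.00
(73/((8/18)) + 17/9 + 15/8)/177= 12097/12744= 0.95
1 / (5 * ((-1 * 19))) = -1 / 95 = -0.01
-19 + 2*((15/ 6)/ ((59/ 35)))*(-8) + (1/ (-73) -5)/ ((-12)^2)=-4420391/ 103368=-42.76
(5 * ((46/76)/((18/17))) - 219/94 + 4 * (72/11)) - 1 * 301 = -96996547/353628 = -274.29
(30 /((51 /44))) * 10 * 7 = 30800 /17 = 1811.76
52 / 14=3.71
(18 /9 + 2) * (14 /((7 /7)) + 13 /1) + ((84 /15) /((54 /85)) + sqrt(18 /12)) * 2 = sqrt(6) + 3392 /27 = 128.08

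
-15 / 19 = -0.79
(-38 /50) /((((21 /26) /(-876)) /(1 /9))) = 144248 /1575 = 91.59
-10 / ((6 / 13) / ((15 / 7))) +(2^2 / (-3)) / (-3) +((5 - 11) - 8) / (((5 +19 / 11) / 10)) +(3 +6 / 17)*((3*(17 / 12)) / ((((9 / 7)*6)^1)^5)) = -10591255821905 / 158564988288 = -66.79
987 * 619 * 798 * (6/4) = 731310741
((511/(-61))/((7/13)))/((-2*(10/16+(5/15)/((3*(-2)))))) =34164/2501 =13.66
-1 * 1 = -1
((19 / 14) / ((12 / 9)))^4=10556001 / 9834496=1.07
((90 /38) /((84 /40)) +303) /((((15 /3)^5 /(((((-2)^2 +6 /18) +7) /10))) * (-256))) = -229211 /532000000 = -0.00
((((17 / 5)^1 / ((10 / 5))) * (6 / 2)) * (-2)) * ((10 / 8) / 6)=-17 / 8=-2.12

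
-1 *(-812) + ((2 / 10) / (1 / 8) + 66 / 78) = 52939 / 65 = 814.45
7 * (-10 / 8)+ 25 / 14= -195 / 28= -6.96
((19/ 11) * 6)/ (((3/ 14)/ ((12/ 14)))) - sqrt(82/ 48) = 456/ 11 - sqrt(246)/ 12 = 40.15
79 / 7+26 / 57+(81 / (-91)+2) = 66662 / 5187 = 12.85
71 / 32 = 2.22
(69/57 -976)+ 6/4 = -973.29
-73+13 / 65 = -364 / 5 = -72.80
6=6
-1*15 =-15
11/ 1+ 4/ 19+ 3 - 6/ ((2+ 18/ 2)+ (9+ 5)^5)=145215336/ 10218865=14.21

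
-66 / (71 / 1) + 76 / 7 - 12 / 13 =58178 / 6461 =9.00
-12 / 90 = -2 / 15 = -0.13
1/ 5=0.20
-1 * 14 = -14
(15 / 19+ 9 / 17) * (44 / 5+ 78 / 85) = 351876 / 27455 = 12.82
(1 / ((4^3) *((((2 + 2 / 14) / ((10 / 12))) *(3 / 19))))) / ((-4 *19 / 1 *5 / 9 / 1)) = -7 / 7680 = -0.00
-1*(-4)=4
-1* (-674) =674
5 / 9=0.56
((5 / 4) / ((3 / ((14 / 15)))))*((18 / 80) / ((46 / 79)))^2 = 393183 / 6771200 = 0.06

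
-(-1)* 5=5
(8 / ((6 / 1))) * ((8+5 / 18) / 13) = 298 / 351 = 0.85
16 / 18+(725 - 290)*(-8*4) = -125272 / 9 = -13919.11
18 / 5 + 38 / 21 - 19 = -13.59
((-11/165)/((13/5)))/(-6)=1/234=0.00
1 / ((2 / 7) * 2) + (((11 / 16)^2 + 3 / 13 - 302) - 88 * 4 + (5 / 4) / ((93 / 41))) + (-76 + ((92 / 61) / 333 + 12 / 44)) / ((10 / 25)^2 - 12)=-549798801155867 / 852930194688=-644.60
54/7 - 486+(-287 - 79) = -5910/7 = -844.29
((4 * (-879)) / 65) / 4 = -879 / 65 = -13.52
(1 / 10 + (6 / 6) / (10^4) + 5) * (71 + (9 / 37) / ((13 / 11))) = 6987137 / 19240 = 363.16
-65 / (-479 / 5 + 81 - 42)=325 / 284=1.14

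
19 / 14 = 1.36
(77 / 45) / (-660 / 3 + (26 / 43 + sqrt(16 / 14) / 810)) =-398492938305 / 51093991873301 - 1281357 *sqrt(14) / 102187983746602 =-0.01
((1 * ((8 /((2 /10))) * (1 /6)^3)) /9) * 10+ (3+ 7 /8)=7933 /1944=4.08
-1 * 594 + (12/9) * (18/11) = -6510/11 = -591.82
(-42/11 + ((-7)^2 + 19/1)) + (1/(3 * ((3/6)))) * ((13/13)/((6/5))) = 6409/99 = 64.74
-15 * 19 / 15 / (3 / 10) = -190 / 3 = -63.33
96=96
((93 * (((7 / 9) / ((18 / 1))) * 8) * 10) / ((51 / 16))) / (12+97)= 138880 / 150093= 0.93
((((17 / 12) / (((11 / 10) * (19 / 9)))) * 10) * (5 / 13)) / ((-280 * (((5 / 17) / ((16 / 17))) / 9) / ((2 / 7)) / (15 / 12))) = -0.09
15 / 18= 5 / 6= 0.83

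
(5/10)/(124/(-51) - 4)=-51/656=-0.08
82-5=77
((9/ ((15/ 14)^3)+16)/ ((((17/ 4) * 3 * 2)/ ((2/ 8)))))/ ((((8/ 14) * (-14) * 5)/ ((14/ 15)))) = -7651/ 1434375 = -0.01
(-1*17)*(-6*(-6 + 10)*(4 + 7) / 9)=1496 / 3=498.67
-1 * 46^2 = -2116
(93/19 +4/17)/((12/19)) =1657/204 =8.12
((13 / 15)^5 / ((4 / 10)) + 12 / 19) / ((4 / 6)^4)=10699567 / 1140000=9.39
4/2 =2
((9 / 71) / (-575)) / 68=-9 / 2776100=-0.00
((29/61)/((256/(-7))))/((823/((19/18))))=-0.00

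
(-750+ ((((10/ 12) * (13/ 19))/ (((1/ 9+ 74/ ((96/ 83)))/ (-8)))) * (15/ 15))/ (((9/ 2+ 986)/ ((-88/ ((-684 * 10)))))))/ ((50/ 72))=-16200089092968/ 15000082475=-1080.00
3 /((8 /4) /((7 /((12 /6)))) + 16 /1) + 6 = 717 /116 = 6.18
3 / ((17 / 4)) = 12 / 17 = 0.71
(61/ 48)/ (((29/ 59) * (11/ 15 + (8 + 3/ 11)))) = 197945/ 689504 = 0.29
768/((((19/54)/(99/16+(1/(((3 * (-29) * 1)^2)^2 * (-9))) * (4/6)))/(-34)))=-166611457859648/362835153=-459193.26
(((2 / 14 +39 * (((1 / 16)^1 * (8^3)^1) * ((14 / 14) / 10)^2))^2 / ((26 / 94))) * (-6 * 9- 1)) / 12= -2522795077 / 955500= -2640.29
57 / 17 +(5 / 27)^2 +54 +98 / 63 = 730478 / 12393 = 58.94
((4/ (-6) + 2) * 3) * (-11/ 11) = -4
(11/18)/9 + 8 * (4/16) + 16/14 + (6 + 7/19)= 206393/21546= 9.58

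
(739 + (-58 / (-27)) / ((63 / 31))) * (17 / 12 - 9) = -16364881 / 2916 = -5612.10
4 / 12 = 0.33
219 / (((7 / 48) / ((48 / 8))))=63072 / 7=9010.29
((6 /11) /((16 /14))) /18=7 /264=0.03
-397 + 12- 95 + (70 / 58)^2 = -402455 / 841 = -478.54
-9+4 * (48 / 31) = -2.81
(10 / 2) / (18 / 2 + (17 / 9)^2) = 405 / 1018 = 0.40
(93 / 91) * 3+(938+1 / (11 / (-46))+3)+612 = 1553436 / 1001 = 1551.88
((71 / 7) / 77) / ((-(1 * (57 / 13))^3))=-155987 / 99819027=-0.00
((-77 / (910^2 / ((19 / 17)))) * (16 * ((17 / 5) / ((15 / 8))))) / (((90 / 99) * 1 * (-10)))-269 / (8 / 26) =-874.25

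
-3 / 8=-0.38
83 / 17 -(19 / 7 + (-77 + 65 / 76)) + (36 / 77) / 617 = 4807013919 / 61381628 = 78.31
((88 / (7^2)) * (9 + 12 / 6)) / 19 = 968 / 931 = 1.04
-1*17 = -17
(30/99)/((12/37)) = 185/198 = 0.93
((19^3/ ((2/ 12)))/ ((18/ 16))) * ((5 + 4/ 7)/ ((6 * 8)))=89167/ 21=4246.05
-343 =-343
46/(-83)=-46/83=-0.55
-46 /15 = -3.07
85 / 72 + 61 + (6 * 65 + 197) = 46741 / 72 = 649.18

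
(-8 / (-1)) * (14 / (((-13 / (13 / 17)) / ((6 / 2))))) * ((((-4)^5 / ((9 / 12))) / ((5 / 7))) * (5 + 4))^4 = -18393155741743470084096 / 10625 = -1731120540399385419.68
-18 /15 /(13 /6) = -36 /65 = -0.55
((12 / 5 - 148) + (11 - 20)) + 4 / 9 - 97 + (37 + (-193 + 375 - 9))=-1852 / 45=-41.16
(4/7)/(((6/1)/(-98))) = -28/3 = -9.33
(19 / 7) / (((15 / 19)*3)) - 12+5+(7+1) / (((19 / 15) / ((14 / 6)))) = 8.88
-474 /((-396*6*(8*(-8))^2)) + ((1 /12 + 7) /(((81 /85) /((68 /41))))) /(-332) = -5526744601 /149032452096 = -0.04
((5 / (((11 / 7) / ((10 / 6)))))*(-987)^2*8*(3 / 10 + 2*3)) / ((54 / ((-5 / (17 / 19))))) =-5038618550 / 187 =-26944484.22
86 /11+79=955 /11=86.82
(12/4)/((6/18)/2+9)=18/55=0.33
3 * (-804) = -2412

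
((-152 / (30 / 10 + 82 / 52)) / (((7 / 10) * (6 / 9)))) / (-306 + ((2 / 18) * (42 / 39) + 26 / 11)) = 38146680 / 162695729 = 0.23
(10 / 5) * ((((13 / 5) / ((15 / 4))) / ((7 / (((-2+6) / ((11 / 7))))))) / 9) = 416 / 7425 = 0.06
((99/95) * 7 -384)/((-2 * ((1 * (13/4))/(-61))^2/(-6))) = -6391844496/16055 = -398121.74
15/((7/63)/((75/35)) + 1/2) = 4050/149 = 27.18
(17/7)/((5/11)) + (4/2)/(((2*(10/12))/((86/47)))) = 12401/1645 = 7.54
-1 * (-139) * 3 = 417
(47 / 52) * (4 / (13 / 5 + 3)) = 235 / 364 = 0.65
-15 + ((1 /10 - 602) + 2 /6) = -18497 /30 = -616.57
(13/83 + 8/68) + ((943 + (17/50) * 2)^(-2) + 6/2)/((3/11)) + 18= 68970595474577/2356013570112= 29.27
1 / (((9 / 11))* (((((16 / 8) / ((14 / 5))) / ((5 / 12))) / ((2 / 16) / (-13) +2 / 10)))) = 847 / 6240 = 0.14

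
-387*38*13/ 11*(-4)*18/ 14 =6882408/ 77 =89381.92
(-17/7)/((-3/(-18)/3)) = -43.71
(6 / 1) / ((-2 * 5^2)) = -3 / 25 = -0.12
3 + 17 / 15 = 62 / 15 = 4.13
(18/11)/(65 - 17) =3/88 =0.03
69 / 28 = 2.46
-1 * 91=-91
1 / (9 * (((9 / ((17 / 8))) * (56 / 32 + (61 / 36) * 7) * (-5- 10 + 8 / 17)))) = -289 / 2178540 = -0.00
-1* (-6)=6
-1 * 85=-85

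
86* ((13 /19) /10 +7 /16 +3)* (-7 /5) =-1604029 /3800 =-422.11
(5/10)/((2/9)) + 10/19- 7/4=39/38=1.03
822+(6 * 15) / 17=14064 / 17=827.29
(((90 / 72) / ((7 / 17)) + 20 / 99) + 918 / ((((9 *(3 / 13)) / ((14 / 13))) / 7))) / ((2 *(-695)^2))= 9245279 / 2677890600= 0.00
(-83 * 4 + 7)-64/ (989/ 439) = -349521/ 989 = -353.41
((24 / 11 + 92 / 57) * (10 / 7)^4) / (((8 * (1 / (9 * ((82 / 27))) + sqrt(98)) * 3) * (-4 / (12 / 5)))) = 6970000 / 47237646841 - 571540000 * sqrt(2) / 20244705789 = -0.04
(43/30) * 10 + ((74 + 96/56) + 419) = 10690/21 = 509.05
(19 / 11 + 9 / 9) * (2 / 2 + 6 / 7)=390 / 77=5.06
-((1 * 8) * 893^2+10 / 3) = -19138786 / 3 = -6379595.33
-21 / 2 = -10.50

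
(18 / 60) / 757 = 3 / 7570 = 0.00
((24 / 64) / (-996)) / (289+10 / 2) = -0.00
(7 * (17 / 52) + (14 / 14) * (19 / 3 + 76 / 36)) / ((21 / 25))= 125575 / 9828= 12.78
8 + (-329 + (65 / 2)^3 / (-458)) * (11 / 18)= -15753275 / 65952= -238.86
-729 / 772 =-0.94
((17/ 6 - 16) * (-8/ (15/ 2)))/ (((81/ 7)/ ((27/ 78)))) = 2212/ 5265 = 0.42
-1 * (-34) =34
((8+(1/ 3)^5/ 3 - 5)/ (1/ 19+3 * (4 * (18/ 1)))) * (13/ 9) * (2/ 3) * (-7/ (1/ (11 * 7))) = -582590008/ 80798715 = -7.21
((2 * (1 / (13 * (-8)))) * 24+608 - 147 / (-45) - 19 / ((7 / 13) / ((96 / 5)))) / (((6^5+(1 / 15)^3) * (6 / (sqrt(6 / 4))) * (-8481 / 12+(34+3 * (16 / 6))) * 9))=2275475 * sqrt(6) / 19050704033907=0.00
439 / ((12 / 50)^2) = 274375 / 36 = 7621.53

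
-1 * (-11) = 11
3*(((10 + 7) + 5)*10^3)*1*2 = 132000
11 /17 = 0.65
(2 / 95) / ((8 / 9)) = 9 / 380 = 0.02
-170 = -170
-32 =-32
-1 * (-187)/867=11/51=0.22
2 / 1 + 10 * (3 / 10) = 5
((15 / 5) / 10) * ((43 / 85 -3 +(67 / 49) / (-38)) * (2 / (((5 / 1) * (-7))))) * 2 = 1201317 / 13848625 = 0.09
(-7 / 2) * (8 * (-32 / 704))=14 / 11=1.27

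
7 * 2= 14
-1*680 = -680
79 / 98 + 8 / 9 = 1495 / 882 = 1.70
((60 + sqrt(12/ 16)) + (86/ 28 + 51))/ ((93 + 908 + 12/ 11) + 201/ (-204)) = 0.11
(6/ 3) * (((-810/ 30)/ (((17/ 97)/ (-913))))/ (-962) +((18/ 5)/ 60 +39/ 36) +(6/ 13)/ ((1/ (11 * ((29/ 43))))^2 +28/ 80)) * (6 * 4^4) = -441799.12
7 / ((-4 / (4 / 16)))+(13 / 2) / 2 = 2.81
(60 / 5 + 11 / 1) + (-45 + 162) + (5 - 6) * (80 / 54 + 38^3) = -1477804 / 27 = -54733.48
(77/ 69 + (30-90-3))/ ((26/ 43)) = -91805/ 897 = -102.35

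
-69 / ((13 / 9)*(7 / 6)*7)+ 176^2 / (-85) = -20048422 / 54145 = -370.27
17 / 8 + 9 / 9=25 / 8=3.12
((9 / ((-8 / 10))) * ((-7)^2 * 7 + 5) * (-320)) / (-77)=-1252800 / 77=-16270.13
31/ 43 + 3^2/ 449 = 14306/ 19307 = 0.74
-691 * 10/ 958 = -3455/ 479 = -7.21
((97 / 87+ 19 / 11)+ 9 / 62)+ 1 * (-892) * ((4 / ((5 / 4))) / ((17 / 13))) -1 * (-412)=-8915649839 / 5043390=-1767.79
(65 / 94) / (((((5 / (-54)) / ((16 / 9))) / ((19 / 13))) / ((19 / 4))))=-4332 / 47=-92.17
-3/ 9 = -1/ 3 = -0.33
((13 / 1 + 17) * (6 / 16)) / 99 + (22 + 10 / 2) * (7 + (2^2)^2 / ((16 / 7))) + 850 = 54037 / 44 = 1228.11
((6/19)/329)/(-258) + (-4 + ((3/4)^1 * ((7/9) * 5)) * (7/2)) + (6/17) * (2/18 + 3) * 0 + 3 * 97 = 1917300445/6451032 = 297.21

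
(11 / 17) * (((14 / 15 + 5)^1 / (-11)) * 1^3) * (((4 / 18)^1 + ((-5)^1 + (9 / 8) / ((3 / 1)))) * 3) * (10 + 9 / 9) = 310343 / 6120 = 50.71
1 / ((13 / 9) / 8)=72 / 13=5.54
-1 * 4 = -4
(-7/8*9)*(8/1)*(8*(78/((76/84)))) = -825552/19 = -43450.11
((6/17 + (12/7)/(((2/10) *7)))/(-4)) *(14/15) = -219/595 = -0.37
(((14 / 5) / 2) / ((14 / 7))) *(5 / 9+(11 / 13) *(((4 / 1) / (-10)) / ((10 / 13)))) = 91 / 1125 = 0.08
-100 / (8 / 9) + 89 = -47 / 2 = -23.50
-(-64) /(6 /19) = 608 /3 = 202.67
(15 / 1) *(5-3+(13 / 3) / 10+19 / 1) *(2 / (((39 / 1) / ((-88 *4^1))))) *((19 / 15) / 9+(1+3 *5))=-493186144 / 5265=-93672.58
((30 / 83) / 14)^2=225 / 337561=0.00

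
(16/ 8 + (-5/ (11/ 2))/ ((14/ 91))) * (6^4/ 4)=-13932/ 11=-1266.55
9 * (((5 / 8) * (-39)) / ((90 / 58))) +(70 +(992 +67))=7901 / 8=987.62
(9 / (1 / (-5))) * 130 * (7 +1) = -46800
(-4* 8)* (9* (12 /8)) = -432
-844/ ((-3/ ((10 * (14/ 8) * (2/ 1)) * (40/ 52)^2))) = 2954000/ 507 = 5826.43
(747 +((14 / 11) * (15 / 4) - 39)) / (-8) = -15681 / 176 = -89.10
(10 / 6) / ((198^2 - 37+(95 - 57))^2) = 1 / 922219215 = 0.00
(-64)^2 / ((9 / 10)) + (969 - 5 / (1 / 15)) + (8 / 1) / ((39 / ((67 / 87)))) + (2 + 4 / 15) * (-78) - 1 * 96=87750938 / 16965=5172.47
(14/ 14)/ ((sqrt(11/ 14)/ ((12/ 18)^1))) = 2 * sqrt(154)/ 33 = 0.75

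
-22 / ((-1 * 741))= 22 / 741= 0.03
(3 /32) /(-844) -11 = -297091 /27008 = -11.00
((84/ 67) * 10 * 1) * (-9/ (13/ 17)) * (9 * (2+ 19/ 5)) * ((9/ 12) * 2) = -10063116/ 871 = -11553.52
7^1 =7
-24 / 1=-24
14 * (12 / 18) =9.33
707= 707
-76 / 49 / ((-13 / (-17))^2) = -21964 / 8281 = -2.65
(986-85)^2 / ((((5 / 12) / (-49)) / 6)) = -2864033928 / 5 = -572806785.60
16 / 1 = 16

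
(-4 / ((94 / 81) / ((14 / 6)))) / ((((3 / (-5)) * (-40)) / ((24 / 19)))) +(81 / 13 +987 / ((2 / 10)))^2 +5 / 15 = 11054260400855 / 452751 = 24415761.42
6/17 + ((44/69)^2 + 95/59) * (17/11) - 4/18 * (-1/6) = 552626432/157584339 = 3.51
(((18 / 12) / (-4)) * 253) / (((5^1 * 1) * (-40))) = 759 / 1600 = 0.47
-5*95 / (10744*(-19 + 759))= -95 / 1590112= -0.00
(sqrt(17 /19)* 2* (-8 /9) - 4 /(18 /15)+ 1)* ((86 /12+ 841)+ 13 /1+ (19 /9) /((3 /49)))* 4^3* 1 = -10833760 /81 - 24762880* sqrt(323) /4617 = -230142.47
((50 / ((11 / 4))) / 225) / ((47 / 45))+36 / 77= 1972 / 3619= 0.54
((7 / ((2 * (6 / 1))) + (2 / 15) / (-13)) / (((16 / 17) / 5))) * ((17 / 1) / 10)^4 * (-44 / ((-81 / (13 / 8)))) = 2327145623 / 103680000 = 22.45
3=3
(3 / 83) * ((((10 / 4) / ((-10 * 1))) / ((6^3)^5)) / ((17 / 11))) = -11 / 884574684315648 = -0.00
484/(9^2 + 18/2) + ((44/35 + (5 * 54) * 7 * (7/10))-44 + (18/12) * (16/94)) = 1285.89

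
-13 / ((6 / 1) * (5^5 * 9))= -13 / 168750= -0.00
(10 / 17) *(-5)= -50 / 17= -2.94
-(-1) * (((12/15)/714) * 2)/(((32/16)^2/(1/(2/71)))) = 71/3570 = 0.02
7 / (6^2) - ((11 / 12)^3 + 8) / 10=-2359 / 3456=-0.68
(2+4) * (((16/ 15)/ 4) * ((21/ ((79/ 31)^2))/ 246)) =26908/ 1279405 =0.02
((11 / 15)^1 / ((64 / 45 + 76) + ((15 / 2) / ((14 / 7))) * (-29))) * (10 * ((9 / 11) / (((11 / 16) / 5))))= -86400 / 62029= -1.39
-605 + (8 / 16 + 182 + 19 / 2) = -413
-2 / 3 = -0.67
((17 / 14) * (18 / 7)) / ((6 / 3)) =153 / 98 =1.56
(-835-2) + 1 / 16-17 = -13663 / 16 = -853.94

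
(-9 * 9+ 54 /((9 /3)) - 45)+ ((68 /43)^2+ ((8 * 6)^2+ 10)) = 4083518 /1849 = 2208.50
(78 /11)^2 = 6084 /121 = 50.28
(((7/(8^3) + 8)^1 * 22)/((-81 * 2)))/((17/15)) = -0.96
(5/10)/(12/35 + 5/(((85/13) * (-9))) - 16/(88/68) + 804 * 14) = 58905/1324643182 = 0.00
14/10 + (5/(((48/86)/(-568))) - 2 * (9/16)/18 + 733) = -1044959/240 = -4354.00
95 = 95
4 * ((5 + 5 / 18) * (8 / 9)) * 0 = 0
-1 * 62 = -62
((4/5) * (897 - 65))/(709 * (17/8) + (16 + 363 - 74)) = 26624/72465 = 0.37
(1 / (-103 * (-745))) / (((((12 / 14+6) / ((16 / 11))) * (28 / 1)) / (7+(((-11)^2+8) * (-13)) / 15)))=-131 / 12661275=-0.00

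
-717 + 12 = -705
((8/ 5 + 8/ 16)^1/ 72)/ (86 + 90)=0.00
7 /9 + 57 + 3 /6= 1049 /18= 58.28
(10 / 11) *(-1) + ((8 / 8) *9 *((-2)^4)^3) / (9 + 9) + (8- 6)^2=22562 / 11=2051.09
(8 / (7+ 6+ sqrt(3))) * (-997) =-51844 / 83+ 3988 * sqrt(3) / 83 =-541.40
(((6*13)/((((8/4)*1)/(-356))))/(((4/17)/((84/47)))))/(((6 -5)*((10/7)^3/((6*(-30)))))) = 7650493578/1175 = 6511058.36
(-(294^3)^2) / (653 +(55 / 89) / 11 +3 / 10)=-988402827799.03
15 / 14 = 1.07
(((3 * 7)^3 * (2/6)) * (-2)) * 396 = -2444904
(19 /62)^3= 6859 /238328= 0.03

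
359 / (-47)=-359 / 47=-7.64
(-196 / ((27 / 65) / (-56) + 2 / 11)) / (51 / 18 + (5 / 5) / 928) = -1680645120 / 4238681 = -396.50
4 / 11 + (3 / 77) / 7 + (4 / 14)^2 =243 / 539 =0.45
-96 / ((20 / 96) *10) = -1152 / 25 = -46.08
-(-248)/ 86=124/ 43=2.88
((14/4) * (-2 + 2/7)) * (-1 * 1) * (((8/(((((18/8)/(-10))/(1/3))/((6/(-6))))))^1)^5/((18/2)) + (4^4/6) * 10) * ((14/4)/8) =2984225127520/43046721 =69325.26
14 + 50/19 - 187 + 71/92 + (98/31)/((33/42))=-98692899/596068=-165.57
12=12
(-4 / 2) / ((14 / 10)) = -10 / 7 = -1.43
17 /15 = 1.13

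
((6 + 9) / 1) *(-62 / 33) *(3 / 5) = -186 / 11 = -16.91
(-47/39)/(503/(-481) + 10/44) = 38258/25983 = 1.47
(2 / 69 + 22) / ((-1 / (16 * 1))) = -24320 / 69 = -352.46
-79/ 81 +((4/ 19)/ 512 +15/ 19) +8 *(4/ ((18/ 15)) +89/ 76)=7062097/ 196992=35.85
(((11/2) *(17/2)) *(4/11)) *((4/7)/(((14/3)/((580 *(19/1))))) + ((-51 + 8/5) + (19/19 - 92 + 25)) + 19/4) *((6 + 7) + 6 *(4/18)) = 887406953/2940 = 301839.10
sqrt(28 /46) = sqrt(322) /23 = 0.78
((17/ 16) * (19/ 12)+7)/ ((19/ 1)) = 1667/ 3648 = 0.46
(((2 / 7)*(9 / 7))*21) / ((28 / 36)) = 486 / 49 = 9.92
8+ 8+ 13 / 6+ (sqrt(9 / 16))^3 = 3569 / 192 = 18.59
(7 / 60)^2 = 49 / 3600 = 0.01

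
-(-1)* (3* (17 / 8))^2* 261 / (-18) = -75429 / 128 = -589.29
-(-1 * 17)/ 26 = 17/ 26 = 0.65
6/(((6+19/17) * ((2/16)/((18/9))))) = 1632/121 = 13.49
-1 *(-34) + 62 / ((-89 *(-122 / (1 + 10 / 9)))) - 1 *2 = 1564141 / 48861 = 32.01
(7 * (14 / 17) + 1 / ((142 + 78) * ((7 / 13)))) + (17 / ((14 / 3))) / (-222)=2788161 / 484330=5.76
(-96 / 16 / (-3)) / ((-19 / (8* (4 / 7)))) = -64 / 133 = -0.48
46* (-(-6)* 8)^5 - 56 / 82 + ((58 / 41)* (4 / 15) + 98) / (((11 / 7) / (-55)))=1441680427346 / 123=11720979084.11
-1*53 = -53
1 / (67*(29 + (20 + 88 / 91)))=91 / 304649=0.00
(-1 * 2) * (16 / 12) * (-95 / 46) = 380 / 69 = 5.51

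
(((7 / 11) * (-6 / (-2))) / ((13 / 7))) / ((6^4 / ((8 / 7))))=0.00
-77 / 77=-1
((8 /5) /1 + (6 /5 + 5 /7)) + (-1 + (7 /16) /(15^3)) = 2.51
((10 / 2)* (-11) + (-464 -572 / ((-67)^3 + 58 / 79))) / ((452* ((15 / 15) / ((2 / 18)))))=-12331508473 / 96656570892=-0.13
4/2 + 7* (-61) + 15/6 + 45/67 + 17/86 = -1214718/2881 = -421.63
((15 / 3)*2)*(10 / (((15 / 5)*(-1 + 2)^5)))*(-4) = -400 / 3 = -133.33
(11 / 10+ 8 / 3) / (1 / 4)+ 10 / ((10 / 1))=241 / 15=16.07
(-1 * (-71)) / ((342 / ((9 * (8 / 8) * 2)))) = 71 / 19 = 3.74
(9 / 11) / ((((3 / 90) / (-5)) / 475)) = -641250 / 11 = -58295.45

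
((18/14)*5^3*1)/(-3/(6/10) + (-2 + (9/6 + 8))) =450/7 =64.29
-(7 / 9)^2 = -49 / 81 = -0.60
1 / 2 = 0.50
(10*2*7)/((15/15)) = 140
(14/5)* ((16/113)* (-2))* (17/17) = -448/565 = -0.79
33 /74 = 0.45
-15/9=-5/3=-1.67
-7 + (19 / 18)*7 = 7 / 18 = 0.39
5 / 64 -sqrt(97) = 5 / 64 -sqrt(97) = -9.77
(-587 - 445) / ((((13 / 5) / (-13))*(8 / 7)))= 4515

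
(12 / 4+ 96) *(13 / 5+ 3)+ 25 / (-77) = 213319 / 385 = 554.08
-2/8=-1/4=-0.25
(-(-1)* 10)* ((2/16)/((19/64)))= 80/19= 4.21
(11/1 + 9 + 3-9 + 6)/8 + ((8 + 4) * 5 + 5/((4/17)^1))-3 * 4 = 287/4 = 71.75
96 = 96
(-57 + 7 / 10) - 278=-3343 / 10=-334.30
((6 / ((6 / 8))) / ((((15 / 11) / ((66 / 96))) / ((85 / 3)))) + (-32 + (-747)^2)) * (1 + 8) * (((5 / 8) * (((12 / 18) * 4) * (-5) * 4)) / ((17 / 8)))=-4018257200 / 51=-78789356.86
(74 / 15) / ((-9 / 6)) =-148 / 45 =-3.29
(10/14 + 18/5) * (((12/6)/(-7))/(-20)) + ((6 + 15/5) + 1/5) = 9.26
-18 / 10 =-1.80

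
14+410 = 424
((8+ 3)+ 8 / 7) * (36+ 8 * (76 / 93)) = 336260 / 651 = 516.53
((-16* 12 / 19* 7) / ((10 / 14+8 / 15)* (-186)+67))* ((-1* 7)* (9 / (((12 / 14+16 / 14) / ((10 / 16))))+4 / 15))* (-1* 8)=8111264 / 109763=73.90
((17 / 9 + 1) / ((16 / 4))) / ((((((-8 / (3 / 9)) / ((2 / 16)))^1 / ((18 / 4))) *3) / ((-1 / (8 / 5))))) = 65 / 18432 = 0.00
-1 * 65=-65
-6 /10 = -3 /5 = -0.60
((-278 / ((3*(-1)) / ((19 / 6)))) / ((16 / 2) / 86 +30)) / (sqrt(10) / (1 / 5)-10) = 113563 / 174690 +113563*sqrt(10) / 349380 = 1.68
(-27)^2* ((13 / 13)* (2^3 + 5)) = 9477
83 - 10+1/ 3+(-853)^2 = 2183047/ 3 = 727682.33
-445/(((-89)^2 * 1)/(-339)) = 1695/89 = 19.04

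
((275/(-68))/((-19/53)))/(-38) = -14575/49096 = -0.30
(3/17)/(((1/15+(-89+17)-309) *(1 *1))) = -45/97138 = -0.00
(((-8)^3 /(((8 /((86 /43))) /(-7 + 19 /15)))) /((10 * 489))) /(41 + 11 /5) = 688 /198045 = 0.00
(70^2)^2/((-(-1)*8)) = 3001250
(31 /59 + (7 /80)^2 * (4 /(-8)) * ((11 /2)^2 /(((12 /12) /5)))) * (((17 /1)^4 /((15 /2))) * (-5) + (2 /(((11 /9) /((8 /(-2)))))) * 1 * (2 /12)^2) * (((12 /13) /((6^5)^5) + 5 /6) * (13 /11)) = 381661215169078485961745417797 /129896848797227608398888960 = 2938.19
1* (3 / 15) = 1 / 5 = 0.20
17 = 17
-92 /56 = -23 /14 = -1.64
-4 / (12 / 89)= -89 / 3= -29.67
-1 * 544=-544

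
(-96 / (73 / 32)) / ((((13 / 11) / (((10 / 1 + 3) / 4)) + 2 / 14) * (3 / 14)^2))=-1809.41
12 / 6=2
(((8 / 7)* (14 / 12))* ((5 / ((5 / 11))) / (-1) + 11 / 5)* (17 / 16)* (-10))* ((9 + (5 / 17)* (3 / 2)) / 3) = 1177 / 3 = 392.33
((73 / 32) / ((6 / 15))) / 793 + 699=699.01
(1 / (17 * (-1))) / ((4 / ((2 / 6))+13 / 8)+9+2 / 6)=-24 / 9367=-0.00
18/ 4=9/ 2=4.50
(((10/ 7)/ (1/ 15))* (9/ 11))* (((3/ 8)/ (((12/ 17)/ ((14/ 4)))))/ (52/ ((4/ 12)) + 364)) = 2295/ 36608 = 0.06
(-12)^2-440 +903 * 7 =6025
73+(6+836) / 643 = 47781 / 643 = 74.31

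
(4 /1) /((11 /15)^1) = 60 /11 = 5.45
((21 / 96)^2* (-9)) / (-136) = 441 / 139264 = 0.00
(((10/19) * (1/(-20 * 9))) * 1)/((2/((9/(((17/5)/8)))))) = -10/323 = -0.03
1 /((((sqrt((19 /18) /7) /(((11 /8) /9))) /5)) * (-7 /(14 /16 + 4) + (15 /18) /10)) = -715 * sqrt(266) /8018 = -1.45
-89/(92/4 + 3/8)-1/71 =-50739/13277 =-3.82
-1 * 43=-43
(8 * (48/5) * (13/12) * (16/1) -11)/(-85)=-6601/425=-15.53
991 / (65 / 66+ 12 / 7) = 457842 / 1247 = 367.15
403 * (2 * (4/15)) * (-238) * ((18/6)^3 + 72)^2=-2506808304/5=-501361660.80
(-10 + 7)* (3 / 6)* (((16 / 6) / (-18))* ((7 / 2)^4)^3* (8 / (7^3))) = 40353607 / 2304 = 17514.59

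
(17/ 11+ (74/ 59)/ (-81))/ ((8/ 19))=1528151/ 420552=3.63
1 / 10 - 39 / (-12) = 67 / 20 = 3.35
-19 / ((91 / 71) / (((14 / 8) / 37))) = -1349 / 1924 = -0.70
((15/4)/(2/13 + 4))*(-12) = -65/6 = -10.83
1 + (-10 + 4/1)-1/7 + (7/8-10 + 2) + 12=-15/56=-0.27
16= 16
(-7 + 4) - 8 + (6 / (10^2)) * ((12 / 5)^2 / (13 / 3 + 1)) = -13669 / 1250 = -10.94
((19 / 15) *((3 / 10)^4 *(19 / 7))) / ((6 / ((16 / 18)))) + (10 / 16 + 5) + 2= 1335097 / 175000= 7.63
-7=-7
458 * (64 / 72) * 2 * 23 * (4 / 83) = 674176 / 747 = 902.51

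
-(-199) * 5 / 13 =995 / 13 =76.54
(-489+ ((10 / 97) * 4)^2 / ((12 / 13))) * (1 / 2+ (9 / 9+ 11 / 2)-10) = 1466.45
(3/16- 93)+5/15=-4439/48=-92.48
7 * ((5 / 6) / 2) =35 / 12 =2.92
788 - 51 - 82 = 655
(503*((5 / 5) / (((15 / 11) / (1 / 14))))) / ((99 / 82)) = 20623 / 945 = 21.82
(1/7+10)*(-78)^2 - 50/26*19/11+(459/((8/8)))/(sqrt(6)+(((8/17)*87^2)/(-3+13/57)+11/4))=2930636348466758663027/47493952659874721 - 13245998256*sqrt(6)/47446506153721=61705.46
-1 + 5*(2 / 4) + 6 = 15 / 2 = 7.50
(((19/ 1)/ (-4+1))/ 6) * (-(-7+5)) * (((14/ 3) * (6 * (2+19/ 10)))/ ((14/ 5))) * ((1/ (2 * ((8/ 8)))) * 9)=-741/ 2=-370.50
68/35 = 1.94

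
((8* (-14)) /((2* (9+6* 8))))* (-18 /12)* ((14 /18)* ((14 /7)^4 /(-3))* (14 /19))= -4.50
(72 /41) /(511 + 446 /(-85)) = 6120 /1762549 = 0.00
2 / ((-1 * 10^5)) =-1 / 50000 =-0.00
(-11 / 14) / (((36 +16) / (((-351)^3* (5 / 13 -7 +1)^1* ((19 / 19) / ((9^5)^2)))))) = -10439 / 9920232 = -0.00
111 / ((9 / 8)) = 296 / 3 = 98.67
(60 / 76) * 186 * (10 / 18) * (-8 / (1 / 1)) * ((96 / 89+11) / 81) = -13330000 / 136971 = -97.32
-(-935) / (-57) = -16.40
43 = 43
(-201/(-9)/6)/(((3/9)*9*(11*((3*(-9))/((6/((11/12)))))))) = -268/9801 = -0.03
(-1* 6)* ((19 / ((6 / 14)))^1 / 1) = -266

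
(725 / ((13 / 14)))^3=1045678375000 / 2197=475957385.07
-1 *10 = -10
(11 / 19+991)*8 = 150720 / 19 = 7932.63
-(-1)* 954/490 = 477/245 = 1.95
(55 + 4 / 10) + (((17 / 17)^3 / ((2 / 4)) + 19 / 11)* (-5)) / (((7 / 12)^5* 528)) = 558006619 / 10168235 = 54.88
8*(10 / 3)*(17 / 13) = 1360 / 39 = 34.87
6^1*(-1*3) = -18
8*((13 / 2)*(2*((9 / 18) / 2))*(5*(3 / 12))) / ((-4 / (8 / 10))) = -13 / 2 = -6.50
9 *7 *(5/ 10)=63/ 2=31.50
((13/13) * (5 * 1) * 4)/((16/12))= 15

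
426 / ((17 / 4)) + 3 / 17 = 1707 / 17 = 100.41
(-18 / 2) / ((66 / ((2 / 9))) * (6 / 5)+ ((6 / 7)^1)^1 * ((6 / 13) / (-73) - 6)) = -33215 / 1296314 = -0.03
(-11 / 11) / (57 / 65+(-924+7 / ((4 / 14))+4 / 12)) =390 / 350333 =0.00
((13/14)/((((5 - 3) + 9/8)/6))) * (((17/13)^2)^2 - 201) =-27154752/76895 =-353.14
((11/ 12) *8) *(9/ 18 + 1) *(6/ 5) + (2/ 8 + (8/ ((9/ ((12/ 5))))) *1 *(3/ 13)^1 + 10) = 1245/ 52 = 23.94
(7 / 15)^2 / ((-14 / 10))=-7 / 45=-0.16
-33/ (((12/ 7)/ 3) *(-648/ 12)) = 77/ 72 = 1.07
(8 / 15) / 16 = 1 / 30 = 0.03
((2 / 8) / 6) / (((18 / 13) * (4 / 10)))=65 / 864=0.08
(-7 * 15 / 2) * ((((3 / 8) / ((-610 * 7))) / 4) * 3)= 27 / 7808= 0.00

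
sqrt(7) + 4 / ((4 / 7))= sqrt(7) + 7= 9.65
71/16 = 4.44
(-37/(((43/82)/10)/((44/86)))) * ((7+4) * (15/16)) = -13766775/3698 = -3722.76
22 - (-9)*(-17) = -131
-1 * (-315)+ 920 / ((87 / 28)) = 611.09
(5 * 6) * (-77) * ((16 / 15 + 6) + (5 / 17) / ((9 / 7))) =-859474 / 51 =-16852.43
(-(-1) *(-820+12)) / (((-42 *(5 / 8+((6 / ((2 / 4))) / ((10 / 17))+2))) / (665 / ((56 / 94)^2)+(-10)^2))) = 74421850 / 45129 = 1649.09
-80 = -80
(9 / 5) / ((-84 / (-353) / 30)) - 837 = -8541 / 14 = -610.07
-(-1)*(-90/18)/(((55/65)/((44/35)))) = -52/7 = -7.43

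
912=912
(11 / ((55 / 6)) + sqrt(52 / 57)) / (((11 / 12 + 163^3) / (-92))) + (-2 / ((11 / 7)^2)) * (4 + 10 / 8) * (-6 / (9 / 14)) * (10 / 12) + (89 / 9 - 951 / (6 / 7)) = -1066.54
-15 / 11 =-1.36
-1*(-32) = 32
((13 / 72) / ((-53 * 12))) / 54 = -13 / 2472768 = -0.00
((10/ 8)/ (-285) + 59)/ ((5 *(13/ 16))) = 53804/ 3705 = 14.52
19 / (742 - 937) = -19 / 195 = -0.10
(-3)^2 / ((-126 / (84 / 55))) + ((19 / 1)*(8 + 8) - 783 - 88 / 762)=-479.22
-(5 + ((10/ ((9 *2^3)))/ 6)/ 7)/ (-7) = 7565/ 10584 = 0.71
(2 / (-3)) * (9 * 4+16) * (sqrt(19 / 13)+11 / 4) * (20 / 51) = -5720 / 153 - 160 * sqrt(247) / 153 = -53.82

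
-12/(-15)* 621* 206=511704/5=102340.80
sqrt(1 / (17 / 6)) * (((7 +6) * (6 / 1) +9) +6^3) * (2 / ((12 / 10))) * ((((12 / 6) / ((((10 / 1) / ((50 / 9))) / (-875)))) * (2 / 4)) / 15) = -441875 * sqrt(102) / 459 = -9722.70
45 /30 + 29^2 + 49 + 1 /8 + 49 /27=192983 /216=893.44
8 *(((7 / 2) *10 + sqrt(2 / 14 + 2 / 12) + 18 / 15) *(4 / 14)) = 8 *sqrt(546) / 147 + 2896 / 35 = 84.01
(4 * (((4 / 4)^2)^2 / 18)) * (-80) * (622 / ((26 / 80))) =-3980800 / 117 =-34023.93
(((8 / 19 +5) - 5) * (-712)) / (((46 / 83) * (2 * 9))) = -118192 / 3933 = -30.05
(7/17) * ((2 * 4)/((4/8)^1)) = 112/17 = 6.59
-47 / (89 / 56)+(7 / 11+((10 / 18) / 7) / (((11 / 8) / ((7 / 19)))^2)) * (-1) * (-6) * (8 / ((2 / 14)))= 2171147608 / 11662827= 186.16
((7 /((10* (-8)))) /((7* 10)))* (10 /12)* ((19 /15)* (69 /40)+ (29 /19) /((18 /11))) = -106627 /32832000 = -0.00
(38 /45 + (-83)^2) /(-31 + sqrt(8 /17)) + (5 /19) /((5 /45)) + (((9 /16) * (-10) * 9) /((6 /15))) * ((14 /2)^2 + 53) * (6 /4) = -4374700532719 /223380720-620086 * sqrt(34) /734805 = -19588.98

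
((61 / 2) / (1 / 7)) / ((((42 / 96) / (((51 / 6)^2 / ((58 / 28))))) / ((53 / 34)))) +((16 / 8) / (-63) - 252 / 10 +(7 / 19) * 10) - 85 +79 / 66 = 100911734419 / 3818430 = 26427.55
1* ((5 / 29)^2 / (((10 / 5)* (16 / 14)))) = 175 / 13456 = 0.01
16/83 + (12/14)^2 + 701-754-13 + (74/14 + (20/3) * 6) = -80473/4067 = -19.79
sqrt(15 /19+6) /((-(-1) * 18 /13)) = 13 * sqrt(2451) /342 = 1.88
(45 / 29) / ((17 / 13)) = 585 / 493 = 1.19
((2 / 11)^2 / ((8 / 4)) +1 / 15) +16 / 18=5293 / 5445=0.97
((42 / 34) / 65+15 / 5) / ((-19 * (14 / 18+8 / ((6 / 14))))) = -30024 / 3674125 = -0.01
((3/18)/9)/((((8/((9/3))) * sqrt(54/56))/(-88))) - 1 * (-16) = 15.38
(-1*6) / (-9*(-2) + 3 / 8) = -16 / 49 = -0.33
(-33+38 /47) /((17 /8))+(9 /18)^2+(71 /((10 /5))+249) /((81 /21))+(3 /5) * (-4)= 56.46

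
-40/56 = -5/7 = -0.71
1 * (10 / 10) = 1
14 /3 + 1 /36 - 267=-9443 /36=-262.31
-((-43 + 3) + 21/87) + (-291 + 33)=-6329/29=-218.24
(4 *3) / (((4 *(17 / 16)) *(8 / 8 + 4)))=48 / 85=0.56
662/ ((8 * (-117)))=-331/ 468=-0.71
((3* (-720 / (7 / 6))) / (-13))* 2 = 25920 / 91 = 284.84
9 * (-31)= -279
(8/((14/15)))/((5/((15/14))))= 90/49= 1.84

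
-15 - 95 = -110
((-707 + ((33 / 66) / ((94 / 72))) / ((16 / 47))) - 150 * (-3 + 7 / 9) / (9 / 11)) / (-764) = 64469 / 165024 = 0.39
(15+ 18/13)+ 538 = 7207/13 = 554.38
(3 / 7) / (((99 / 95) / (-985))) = -405.09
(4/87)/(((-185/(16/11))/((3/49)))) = -64/2891735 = -0.00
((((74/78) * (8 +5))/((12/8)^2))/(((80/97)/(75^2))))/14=448625/168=2670.39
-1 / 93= -0.01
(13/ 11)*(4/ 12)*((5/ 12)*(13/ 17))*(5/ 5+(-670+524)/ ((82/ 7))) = -198575/ 138006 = -1.44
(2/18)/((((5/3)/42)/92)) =1288/5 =257.60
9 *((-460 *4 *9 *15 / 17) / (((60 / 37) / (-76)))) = 104775120 / 17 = 6163242.35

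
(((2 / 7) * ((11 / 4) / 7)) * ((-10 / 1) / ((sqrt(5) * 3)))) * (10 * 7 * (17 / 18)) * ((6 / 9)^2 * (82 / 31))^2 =-100591040 * sqrt(5) / 14711949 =-15.29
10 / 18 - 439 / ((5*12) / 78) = -51313 / 90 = -570.14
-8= -8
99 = 99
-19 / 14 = -1.36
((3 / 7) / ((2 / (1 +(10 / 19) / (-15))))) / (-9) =-55 / 2394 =-0.02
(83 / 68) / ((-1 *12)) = -83 / 816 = -0.10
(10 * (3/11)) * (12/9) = 40/11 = 3.64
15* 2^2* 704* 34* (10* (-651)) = -9349401600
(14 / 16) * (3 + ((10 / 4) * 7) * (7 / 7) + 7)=385 / 16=24.06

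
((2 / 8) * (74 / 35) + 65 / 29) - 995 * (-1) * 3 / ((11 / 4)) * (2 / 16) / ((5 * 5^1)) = 91522 / 11165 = 8.20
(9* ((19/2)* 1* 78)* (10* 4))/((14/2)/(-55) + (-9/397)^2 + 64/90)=2601458691975/5698637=456505.42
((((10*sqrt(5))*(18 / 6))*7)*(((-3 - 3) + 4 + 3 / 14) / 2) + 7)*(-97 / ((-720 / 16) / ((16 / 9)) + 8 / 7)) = 76048 / 2707 - 2037000*sqrt(5) / 2707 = -1654.53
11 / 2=5.50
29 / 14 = 2.07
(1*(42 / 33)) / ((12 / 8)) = 28 / 33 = 0.85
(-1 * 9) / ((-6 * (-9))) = -1 / 6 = -0.17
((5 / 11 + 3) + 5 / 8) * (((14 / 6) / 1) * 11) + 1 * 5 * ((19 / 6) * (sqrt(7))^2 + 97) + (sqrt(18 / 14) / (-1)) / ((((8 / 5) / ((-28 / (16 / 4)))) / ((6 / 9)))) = 5 * sqrt(7) / 4 + 16813 / 24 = 703.85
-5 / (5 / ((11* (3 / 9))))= -11 / 3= -3.67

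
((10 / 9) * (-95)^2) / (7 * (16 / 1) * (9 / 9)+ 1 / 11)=992750 / 11097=89.46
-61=-61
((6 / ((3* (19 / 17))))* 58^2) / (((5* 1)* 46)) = 26.17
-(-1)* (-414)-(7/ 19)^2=-149503/ 361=-414.14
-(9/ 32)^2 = -81/ 1024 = -0.08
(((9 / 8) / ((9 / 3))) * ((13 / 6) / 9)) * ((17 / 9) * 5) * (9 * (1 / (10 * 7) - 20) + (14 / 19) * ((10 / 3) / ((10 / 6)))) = -52436449 / 344736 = -152.11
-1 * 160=-160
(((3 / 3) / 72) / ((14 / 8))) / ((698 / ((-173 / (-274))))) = 173 / 24097752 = 0.00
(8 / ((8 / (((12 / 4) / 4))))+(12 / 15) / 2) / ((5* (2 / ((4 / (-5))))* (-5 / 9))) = 207 / 1250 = 0.17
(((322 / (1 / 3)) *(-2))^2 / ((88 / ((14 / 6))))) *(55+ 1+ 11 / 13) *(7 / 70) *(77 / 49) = 57466857 / 65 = 884105.49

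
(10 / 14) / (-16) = -5 / 112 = -0.04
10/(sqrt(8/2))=5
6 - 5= 1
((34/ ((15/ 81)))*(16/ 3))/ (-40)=-612/ 25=-24.48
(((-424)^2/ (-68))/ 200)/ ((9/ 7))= -39326/ 3825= -10.28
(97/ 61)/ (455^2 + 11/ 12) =1164/ 151542971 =0.00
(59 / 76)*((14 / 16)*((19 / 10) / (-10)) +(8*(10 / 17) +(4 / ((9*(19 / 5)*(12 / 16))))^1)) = 3.65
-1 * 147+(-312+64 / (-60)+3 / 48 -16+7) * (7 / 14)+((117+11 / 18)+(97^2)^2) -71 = 127481788237 / 1440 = 88529019.61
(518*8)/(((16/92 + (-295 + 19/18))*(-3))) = 571872/121621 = 4.70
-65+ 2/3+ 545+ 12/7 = 482.38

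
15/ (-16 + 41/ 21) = -63/ 59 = -1.07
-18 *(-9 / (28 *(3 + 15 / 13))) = 39 / 28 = 1.39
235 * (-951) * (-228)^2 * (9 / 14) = -52279399080 / 7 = -7468485582.86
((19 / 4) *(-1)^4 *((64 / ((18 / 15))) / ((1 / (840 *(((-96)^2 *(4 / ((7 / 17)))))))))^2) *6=458466455810211840000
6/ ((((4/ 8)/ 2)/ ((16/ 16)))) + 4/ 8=49/ 2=24.50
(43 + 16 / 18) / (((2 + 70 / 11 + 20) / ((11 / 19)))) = 47795 / 53352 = 0.90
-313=-313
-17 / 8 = -2.12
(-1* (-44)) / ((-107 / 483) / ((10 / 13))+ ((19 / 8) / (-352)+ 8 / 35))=-42746880 / 64283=-664.98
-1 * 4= -4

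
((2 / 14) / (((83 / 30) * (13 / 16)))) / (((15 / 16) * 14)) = 256 / 52871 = 0.00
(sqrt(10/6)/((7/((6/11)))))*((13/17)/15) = 26*sqrt(15)/19635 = 0.01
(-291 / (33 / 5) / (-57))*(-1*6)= -970 / 209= -4.64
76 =76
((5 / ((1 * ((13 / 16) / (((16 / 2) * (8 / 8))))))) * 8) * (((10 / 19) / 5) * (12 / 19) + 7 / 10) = 1416704 / 4693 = 301.88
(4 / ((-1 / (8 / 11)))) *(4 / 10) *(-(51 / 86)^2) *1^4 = 41616 / 101695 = 0.41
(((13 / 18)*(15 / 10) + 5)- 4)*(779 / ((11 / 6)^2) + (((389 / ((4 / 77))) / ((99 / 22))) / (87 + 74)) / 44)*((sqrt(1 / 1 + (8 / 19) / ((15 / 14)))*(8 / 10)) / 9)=50.71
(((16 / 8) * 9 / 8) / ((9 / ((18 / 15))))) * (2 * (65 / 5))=39 / 5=7.80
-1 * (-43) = 43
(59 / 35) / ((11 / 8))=1.23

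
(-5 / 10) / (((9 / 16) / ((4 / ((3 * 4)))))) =-8 / 27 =-0.30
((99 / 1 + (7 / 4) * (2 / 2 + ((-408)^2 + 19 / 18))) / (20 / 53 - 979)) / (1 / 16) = -2224076206 / 466803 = -4764.49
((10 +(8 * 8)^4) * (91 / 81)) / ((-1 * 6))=-763363783 / 243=-3141414.74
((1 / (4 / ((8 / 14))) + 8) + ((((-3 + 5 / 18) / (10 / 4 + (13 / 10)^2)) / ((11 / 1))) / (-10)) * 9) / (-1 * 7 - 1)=-66107 / 64526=-1.02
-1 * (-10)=10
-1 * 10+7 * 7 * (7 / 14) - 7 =15 / 2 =7.50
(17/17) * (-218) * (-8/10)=872/5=174.40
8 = 8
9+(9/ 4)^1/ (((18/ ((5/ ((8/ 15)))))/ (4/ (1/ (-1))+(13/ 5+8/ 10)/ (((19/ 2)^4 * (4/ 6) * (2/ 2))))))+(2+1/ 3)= 6.65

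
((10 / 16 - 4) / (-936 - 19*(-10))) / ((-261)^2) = 1 / 15057264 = 0.00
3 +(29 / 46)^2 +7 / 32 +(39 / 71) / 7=31084047 / 8413216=3.69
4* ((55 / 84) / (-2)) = -55 / 42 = -1.31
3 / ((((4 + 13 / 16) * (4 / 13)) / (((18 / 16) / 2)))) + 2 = 967 / 308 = 3.14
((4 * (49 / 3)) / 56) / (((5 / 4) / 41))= 574 / 15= 38.27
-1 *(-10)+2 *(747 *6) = 8974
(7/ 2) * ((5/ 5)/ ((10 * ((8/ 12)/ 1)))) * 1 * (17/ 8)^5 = 29816997/ 1310720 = 22.75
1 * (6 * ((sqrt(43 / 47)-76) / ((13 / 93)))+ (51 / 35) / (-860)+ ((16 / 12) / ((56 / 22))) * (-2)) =-3830674189 / 1173900+ 558 * sqrt(2021) / 611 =-3222.15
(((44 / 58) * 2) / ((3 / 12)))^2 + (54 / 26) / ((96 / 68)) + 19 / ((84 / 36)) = 28436687 / 612248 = 46.45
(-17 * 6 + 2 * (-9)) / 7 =-120 / 7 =-17.14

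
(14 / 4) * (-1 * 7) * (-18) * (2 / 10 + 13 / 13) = 2646 / 5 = 529.20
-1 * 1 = -1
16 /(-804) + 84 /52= 4169 /2613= 1.60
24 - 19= 5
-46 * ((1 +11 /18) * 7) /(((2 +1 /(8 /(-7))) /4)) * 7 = -1045856 /81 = -12911.80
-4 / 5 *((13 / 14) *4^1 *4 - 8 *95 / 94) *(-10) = 17824 / 329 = 54.18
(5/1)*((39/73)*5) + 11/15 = 15428/1095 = 14.09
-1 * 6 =-6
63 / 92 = 0.68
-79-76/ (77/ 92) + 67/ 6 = -158.64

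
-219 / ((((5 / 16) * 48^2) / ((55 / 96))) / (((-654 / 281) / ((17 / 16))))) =87527 / 229296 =0.38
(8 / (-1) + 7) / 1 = -1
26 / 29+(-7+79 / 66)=-9391 / 1914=-4.91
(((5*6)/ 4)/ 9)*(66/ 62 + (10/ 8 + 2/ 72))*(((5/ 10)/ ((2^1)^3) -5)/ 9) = -516265/ 482112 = -1.07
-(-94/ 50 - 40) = 1047/ 25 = 41.88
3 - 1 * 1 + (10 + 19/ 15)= 199/ 15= 13.27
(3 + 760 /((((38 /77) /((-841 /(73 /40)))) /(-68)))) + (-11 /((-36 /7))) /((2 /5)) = 253640261473 /5256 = 48257279.58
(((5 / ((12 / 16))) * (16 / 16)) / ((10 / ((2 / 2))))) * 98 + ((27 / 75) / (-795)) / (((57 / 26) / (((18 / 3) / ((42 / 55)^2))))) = 16118189 / 246715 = 65.33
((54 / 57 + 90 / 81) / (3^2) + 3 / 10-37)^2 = 315049831849 / 236852100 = 1330.15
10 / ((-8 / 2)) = -5 / 2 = -2.50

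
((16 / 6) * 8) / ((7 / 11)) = 704 / 21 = 33.52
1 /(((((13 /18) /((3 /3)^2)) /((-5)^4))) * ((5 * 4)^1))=1125 /26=43.27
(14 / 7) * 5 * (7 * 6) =420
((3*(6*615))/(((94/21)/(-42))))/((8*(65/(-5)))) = 2440935/2444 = 998.75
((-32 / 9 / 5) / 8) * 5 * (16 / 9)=-64 / 81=-0.79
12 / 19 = 0.63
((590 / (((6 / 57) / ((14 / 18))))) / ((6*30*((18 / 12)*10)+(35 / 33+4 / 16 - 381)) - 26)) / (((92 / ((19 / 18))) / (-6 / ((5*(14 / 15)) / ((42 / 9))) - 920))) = -3796653245 / 188069229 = -20.19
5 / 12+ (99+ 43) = 1709 / 12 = 142.42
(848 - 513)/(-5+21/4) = 1340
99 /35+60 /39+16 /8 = 2897 /455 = 6.37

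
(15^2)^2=50625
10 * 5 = 50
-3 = -3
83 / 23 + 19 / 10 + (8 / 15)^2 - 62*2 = -1223441 / 10350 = -118.21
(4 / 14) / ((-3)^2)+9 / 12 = 197 / 252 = 0.78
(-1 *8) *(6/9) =-16/3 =-5.33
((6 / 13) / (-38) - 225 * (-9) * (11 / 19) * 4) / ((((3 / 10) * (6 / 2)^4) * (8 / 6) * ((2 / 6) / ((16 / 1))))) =812840 / 117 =6947.35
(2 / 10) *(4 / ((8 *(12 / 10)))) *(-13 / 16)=-13 / 192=-0.07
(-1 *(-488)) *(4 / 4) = 488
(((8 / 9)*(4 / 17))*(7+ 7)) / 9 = 0.33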